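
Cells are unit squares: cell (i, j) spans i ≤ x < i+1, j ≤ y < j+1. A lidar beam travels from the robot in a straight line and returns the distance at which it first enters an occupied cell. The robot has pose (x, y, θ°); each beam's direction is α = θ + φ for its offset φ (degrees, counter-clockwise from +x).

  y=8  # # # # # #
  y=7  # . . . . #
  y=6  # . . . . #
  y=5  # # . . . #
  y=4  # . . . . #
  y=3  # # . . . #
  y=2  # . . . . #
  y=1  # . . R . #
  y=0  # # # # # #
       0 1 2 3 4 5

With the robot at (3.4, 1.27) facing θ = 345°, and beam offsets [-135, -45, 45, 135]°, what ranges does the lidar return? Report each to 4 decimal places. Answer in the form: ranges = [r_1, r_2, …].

beam 1: φ=-135°, α=210°
  d=(-0.8660,-0.5000)  start (3,1)  tX=0.4619 tY=0.5400  stride 1/|dx|=1.1547 1/|dy|=2.0000
    cross x-line → (2,1), t=0.4619
    cross y-line → (2,0), t=0.5400 (wall)
  → r_1 = 0.5400
beam 2: φ=-45°, α=300°
  d=(0.5000,-0.8660)  start (3,1)  tX=1.2000 tY=0.3118  stride 1/|dx|=2.0000 1/|dy|=1.1547
    cross y-line → (3,0), t=0.3118 (wall)
  → r_2 = 0.3118
beam 3: φ=45°, α=30°
  d=(0.8660,0.5000)  start (3,1)  tX=0.6928 tY=1.4600  stride 1/|dx|=1.1547 1/|dy|=2.0000
    cross x-line → (4,1), t=0.6928
    cross y-line → (4,2), t=1.4600
    cross x-line → (5,2), t=1.8475 (wall)
  → r_3 = 1.8475
beam 4: φ=135°, α=120°
  d=(-0.5000,0.8660)  start (3,1)  tX=0.8000 tY=0.8429  stride 1/|dx|=2.0000 1/|dy|=1.1547
    cross x-line → (2,1), t=0.8000
    cross y-line → (2,2), t=0.8429
    cross y-line → (2,3), t=1.9976
    cross x-line → (1,3), t=2.8000 (wall)
  → r_4 = 2.8000

ranges = [0.5400, 0.3118, 1.8475, 2.8000]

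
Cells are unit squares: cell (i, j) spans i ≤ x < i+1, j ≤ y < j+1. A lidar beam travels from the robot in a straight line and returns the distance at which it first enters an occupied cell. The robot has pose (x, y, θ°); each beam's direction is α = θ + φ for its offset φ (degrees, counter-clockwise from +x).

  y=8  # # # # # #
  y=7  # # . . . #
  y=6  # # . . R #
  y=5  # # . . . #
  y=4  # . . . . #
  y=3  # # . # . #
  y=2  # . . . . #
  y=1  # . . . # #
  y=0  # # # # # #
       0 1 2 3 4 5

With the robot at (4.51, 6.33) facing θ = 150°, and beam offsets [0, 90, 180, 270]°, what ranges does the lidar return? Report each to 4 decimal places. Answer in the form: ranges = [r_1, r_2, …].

ranges = [2.8983, 2.6905, 0.5658, 0.9800]

beam 1: φ=0°, α=150°
  direction (-0.8660, 0.5000); cell (4,6); t to first gridline: x 0.5889, y 1.3400 (then +1.1547 / +2.0000)
    (3,6) via x @ 0.5889
    (3,7) via y @ 1.3400
    (2,7) via x @ 1.7436
    (1,7) via x @ 2.8983  # hit
  → r_1 = 2.8983
beam 2: φ=90°, α=240°
  direction (-0.5000, -0.8660); cell (4,6); t to first gridline: x 1.0200, y 0.3811 (then +2.0000 / +1.1547)
    (4,5) via y @ 0.3811
    (3,5) via x @ 1.0200
    (3,4) via y @ 1.5358
    (3,3) via y @ 2.6905  # hit
  → r_2 = 2.6905
beam 3: φ=180°, α=330°
  direction (0.8660, -0.5000); cell (4,6); t to first gridline: x 0.5658, y 0.6600 (then +1.1547 / +2.0000)
    (5,6) via x @ 0.5658  # hit
  → r_3 = 0.5658
beam 4: φ=270°, α=60°
  direction (0.5000, 0.8660); cell (4,6); t to first gridline: x 0.9800, y 0.7736 (then +2.0000 / +1.1547)
    (4,7) via y @ 0.7736
    (5,7) via x @ 0.9800  # hit
  → r_4 = 0.9800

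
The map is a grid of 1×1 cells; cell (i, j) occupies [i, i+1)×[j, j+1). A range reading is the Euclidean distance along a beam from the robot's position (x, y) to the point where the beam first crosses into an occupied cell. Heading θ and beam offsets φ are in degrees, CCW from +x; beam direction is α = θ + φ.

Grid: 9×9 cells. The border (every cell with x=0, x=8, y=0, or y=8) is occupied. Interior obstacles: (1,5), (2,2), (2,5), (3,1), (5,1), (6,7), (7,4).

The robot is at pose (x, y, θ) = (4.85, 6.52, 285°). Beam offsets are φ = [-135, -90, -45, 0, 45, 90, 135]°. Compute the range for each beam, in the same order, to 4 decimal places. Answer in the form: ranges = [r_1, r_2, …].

ranges = [2.9600, 2.0091, 4.0645, 5.7147, 3.0400, 1.8546, 1.7090]

beam 1: φ=-135°, α=150°
  dir = (cos 150°, sin 150°) = (-0.8660, 0.5000); from cell (4,6)
  next x-line at t=0.9815, next y-line at t=0.9600; Δt_x=1.1547, Δt_y=2.0000
    y: enter (4,7) at t=0.9600
    x: enter (3,7) at t=0.9815
    x: enter (2,7) at t=2.1362
    y: enter (2,8) at t=2.9600 ← occupied
  → r_1 = 2.9600
beam 2: φ=-90°, α=195°
  dir = (cos 195°, sin 195°) = (-0.9659, -0.2588); from cell (4,6)
  next x-line at t=0.8800, next y-line at t=2.0091; Δt_x=1.0353, Δt_y=3.8637
    x: enter (3,6) at t=0.8800
    x: enter (2,6) at t=1.9153
    y: enter (2,5) at t=2.0091 ← occupied
  → r_2 = 2.0091
beam 3: φ=-45°, α=240°
  dir = (cos 240°, sin 240°) = (-0.5000, -0.8660); from cell (4,6)
  next x-line at t=1.7000, next y-line at t=0.6004; Δt_x=2.0000, Δt_y=1.1547
    y: enter (4,5) at t=0.6004
    x: enter (3,5) at t=1.7000
    y: enter (3,4) at t=1.7551
    y: enter (3,3) at t=2.9098
    x: enter (2,3) at t=3.7000
    y: enter (2,2) at t=4.0645 ← occupied
  → r_3 = 4.0645
beam 4: φ=0°, α=285°
  dir = (cos 285°, sin 285°) = (0.2588, -0.9659); from cell (4,6)
  next x-line at t=0.5796, next y-line at t=0.5383; Δt_x=3.8637, Δt_y=1.0353
    y: enter (4,5) at t=0.5383
    x: enter (5,5) at t=0.5796
    y: enter (5,4) at t=1.5736
    y: enter (5,3) at t=2.6089
    y: enter (5,2) at t=3.6442
    x: enter (6,2) at t=4.4433
    y: enter (6,1) at t=4.6794
    y: enter (6,0) at t=5.7147 ← occupied
  → r_4 = 5.7147
beam 5: φ=45°, α=330°
  dir = (cos 330°, sin 330°) = (0.8660, -0.5000); from cell (4,6)
  next x-line at t=0.1732, next y-line at t=1.0400; Δt_x=1.1547, Δt_y=2.0000
    x: enter (5,6) at t=0.1732
    y: enter (5,5) at t=1.0400
    x: enter (6,5) at t=1.3279
    x: enter (7,5) at t=2.4826
    y: enter (7,4) at t=3.0400 ← occupied
  → r_5 = 3.0400
beam 6: φ=90°, α=15°
  dir = (cos 15°, sin 15°) = (0.9659, 0.2588); from cell (4,6)
  next x-line at t=0.1553, next y-line at t=1.8546; Δt_x=1.0353, Δt_y=3.8637
    x: enter (5,6) at t=0.1553
    x: enter (6,6) at t=1.1906
    y: enter (6,7) at t=1.8546 ← occupied
  → r_6 = 1.8546
beam 7: φ=135°, α=60°
  dir = (cos 60°, sin 60°) = (0.5000, 0.8660); from cell (4,6)
  next x-line at t=0.3000, next y-line at t=0.5543; Δt_x=2.0000, Δt_y=1.1547
    x: enter (5,6) at t=0.3000
    y: enter (5,7) at t=0.5543
    y: enter (5,8) at t=1.7090 ← occupied
  → r_7 = 1.7090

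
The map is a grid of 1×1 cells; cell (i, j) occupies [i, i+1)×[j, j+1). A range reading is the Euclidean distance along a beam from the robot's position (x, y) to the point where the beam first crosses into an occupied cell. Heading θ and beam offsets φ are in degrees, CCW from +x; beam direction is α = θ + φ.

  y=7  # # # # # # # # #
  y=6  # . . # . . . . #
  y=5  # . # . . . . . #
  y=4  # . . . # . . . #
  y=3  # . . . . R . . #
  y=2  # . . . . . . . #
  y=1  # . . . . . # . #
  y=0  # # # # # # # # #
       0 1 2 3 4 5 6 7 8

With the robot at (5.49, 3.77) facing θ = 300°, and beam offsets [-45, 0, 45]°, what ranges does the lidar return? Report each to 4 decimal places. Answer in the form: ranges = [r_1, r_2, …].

ranges = [2.8677, 2.0438, 2.5985]

beam 1: φ=-45°, α=255°
  d=(-0.2588,-0.9659)  start (5,3)  tX=1.8932 tY=0.7972  stride 1/|dx|=3.8637 1/|dy|=1.0353
    cross y-line → (5,2), t=0.7972
    cross y-line → (5,1), t=1.8324
    cross x-line → (4,1), t=1.8932
    cross y-line → (4,0), t=2.8677 (wall)
  → r_1 = 2.8677
beam 2: φ=0°, α=300°
  d=(0.5000,-0.8660)  start (5,3)  tX=1.0200 tY=0.8891  stride 1/|dx|=2.0000 1/|dy|=1.1547
    cross y-line → (5,2), t=0.8891
    cross x-line → (6,2), t=1.0200
    cross y-line → (6,1), t=2.0438 (wall)
  → r_2 = 2.0438
beam 3: φ=45°, α=345°
  d=(0.9659,-0.2588)  start (5,3)  tX=0.5280 tY=2.9751  stride 1/|dx|=1.0353 1/|dy|=3.8637
    cross x-line → (6,3), t=0.5280
    cross x-line → (7,3), t=1.5633
    cross x-line → (8,3), t=2.5985 (wall)
  → r_3 = 2.5985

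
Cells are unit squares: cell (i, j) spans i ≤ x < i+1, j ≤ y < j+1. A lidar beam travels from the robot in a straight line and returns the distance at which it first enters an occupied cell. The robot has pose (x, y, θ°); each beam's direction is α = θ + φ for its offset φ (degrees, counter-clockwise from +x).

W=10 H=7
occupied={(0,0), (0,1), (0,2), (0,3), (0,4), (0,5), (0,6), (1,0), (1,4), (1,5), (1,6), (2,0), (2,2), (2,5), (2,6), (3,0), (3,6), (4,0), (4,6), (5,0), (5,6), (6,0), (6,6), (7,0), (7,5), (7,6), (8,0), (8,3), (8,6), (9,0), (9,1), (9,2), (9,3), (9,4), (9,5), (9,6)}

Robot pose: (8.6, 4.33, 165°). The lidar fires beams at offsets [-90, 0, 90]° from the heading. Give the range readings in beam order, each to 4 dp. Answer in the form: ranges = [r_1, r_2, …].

beam 1: φ=-90°, α=75°
  d=(0.2588,0.9659)  start (8,4)  tX=1.5455 tY=0.6936  stride 1/|dx|=3.8637 1/|dy|=1.0353
    cross y-line → (8,5), t=0.6936
    cross x-line → (9,5), t=1.5455 (wall)
  → r_1 = 1.5455
beam 2: φ=0°, α=165°
  d=(-0.9659,0.2588)  start (8,4)  tX=0.6212 tY=2.5887  stride 1/|dx|=1.0353 1/|dy|=3.8637
    cross x-line → (7,4), t=0.6212
    cross x-line → (6,4), t=1.6564
    cross y-line → (6,5), t=2.5887
    cross x-line → (5,5), t=2.6917
    cross x-line → (4,5), t=3.7270
    cross x-line → (3,5), t=4.7623
    cross x-line → (2,5), t=5.7975 (wall)
  → r_2 = 5.7975
beam 3: φ=90°, α=255°
  d=(-0.2588,-0.9659)  start (8,4)  tX=2.3182 tY=0.3416  stride 1/|dx|=3.8637 1/|dy|=1.0353
    cross y-line → (8,3), t=0.3416 (wall)
  → r_3 = 0.3416

ranges = [1.5455, 5.7975, 0.3416]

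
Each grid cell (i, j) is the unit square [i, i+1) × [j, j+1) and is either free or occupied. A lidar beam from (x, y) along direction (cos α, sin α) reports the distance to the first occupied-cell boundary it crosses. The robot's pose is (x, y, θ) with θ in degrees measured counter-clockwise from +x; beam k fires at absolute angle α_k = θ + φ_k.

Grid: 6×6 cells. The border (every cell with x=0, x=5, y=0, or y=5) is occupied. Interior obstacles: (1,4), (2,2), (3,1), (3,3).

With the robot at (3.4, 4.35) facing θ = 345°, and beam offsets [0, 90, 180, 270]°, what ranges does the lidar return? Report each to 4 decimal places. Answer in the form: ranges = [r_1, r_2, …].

beam 1: φ=0°, α=345°
  cosα=0.9659 sinα=-0.2588 | (3,4) | tMaxX 0.6212 tMaxY 1.3523 | tΔX 1.0353 tΔY 3.8637
    t=0.6212 [x] (4,4)
    t=1.3523 [y] (4,3)
    t=1.6564 [x] (5,3) — stop
  → r_1 = 1.6564
beam 2: φ=90°, α=75°
  cosα=0.2588 sinα=0.9659 | (3,4) | tMaxX 2.3182 tMaxY 0.6729 | tΔX 3.8637 tΔY 1.0353
    t=0.6729 [y] (3,5) — stop
  → r_2 = 0.6729
beam 3: φ=180°, α=165°
  cosα=-0.9659 sinα=0.2588 | (3,4) | tMaxX 0.4141 tMaxY 2.5114 | tΔX 1.0353 tΔY 3.8637
    t=0.4141 [x] (2,4)
    t=1.4494 [x] (1,4) — stop
  → r_3 = 1.4494
beam 4: φ=270°, α=255°
  cosα=-0.2588 sinα=-0.9659 | (3,4) | tMaxX 1.5455 tMaxY 0.3623 | tΔX 3.8637 tΔY 1.0353
    t=0.3623 [y] (3,3) — stop
  → r_4 = 0.3623

ranges = [1.6564, 0.6729, 1.4494, 0.3623]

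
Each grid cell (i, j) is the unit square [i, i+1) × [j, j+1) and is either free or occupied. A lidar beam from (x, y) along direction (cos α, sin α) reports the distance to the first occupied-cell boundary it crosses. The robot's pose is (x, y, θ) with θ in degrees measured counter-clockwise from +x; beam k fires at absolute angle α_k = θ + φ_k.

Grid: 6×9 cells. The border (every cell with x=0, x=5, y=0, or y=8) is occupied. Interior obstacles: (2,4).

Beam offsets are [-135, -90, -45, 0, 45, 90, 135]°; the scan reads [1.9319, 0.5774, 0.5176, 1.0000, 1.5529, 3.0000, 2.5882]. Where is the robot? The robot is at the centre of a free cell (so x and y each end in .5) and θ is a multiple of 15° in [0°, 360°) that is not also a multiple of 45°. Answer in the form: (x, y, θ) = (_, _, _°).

The pose lattice has 27·16 = 432 candidates. Test each by forward raycasting.
  (4.5, 5.5, 285°): beam 1 = 4.0415 ≠ 1.9319 ✗
  (1.5, 2.5, 255°): beam 1 = 1.0000 ≠ 1.9319 ✗
  (1.5, 4.5, 255°): beam 1 = 1.0000 ≠ 1.9319 ✗
  …
  (3.5, 1.5, 330°): r_1=1.9319, r_2=0.5774, r_3=0.5176, r_4=1.0000, r_5=1.5529, r_6=3.0000, r_7=2.5882 — all match ✓
Unique over the lattice → pose = (3.5, 1.5, 330°).

(x, y, θ) = (3.5, 1.5, 330°)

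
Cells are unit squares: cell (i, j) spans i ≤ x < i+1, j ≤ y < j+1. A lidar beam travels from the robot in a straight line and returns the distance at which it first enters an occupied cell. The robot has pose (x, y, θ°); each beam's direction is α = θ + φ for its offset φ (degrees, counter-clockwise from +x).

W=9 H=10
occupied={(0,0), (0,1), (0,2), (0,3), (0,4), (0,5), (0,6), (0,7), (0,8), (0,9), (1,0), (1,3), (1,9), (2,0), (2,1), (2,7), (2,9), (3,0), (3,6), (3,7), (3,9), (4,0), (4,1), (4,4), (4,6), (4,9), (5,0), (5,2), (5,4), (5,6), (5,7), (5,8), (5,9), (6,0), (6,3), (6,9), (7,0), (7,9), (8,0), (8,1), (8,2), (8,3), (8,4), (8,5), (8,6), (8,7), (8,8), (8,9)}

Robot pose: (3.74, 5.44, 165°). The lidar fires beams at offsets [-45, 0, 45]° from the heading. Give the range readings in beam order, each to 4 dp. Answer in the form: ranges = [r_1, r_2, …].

ranges = [0.6466, 2.8367, 2.8800]

beam 1: φ=-45°, α=120°
  d=(-0.5000,0.8660)  start (3,5)  tX=1.4800 tY=0.6466  stride 1/|dx|=2.0000 1/|dy|=1.1547
    cross y-line → (3,6), t=0.6466 (wall)
  → r_1 = 0.6466
beam 2: φ=0°, α=165°
  d=(-0.9659,0.2588)  start (3,5)  tX=0.7661 tY=2.1637  stride 1/|dx|=1.0353 1/|dy|=3.8637
    cross x-line → (2,5), t=0.7661
    cross x-line → (1,5), t=1.8014
    cross y-line → (1,6), t=2.1637
    cross x-line → (0,6), t=2.8367 (wall)
  → r_2 = 2.8367
beam 3: φ=45°, α=210°
  d=(-0.8660,-0.5000)  start (3,5)  tX=0.8545 tY=0.8800  stride 1/|dx|=1.1547 1/|dy|=2.0000
    cross x-line → (2,5), t=0.8545
    cross y-line → (2,4), t=0.8800
    cross x-line → (1,4), t=2.0092
    cross y-line → (1,3), t=2.8800 (wall)
  → r_3 = 2.8800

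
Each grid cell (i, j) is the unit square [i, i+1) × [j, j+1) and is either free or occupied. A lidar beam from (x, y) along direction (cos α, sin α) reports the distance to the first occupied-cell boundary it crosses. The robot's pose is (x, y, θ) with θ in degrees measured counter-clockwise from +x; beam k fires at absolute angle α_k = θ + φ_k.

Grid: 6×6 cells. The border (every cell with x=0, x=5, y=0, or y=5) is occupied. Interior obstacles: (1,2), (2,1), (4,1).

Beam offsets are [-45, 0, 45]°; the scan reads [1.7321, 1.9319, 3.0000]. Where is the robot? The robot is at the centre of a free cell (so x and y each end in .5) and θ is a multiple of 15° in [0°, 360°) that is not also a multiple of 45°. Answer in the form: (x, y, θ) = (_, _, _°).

(x, y, θ) = (2.5, 4.5, 255°)

Enumerate (i+0.5, j+0.5, θ) over the 13 free cells and 16 admissible headings. For each, cast all 3 beams and compare to the given ranges.
  (4.5, 2.5, 105°): beam 1 = 1.0000 ≠ 1.7321 ✗
  (3.5, 3.5, 210°): beam 1 = 2.5882 ≠ 1.7321 ✗
  (2.5, 3.5, 15°): beam 1 = 2.8868 ≠ 1.7321 ✗
  (1.5, 4.5, 15°): beam 1 = 4.0415 ≠ 1.7321 ✗
  …
  (2.5, 4.5, 255°): r_1=1.7321, r_2=1.9319, r_3=3.0000 — all match ✓
Only this pose fits every beam.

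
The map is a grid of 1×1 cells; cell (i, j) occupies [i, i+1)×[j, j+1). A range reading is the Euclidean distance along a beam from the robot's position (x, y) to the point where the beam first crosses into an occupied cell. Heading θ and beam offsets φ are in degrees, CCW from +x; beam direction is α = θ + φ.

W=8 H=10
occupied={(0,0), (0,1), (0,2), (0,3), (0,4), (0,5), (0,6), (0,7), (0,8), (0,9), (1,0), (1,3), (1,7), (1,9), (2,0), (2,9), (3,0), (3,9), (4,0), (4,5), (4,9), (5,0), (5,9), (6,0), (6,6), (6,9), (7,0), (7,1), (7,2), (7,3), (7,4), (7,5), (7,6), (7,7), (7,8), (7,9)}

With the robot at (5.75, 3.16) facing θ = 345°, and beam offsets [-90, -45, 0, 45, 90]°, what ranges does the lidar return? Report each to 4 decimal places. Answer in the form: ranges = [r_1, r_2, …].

ranges = [2.2362, 2.4942, 1.2941, 1.4434, 2.9402]

beam 1: φ=-90°, α=255°
  dir = (cos 255°, sin 255°) = (-0.2588, -0.9659); from cell (5,3)
  next x-line at t=2.8978, next y-line at t=0.1656; Δt_x=3.8637, Δt_y=1.0353
    y: enter (5,2) at t=0.1656
    y: enter (5,1) at t=1.2009
    y: enter (5,0) at t=2.2362 ← occupied
  → r_1 = 2.2362
beam 2: φ=-45°, α=300°
  dir = (cos 300°, sin 300°) = (0.5000, -0.8660); from cell (5,3)
  next x-line at t=0.5000, next y-line at t=0.1848; Δt_x=2.0000, Δt_y=1.1547
    y: enter (5,2) at t=0.1848
    x: enter (6,2) at t=0.5000
    y: enter (6,1) at t=1.3395
    y: enter (6,0) at t=2.4942 ← occupied
  → r_2 = 2.4942
beam 3: φ=0°, α=345°
  dir = (cos 345°, sin 345°) = (0.9659, -0.2588); from cell (5,3)
  next x-line at t=0.2588, next y-line at t=0.6182; Δt_x=1.0353, Δt_y=3.8637
    x: enter (6,3) at t=0.2588
    y: enter (6,2) at t=0.6182
    x: enter (7,2) at t=1.2941 ← occupied
  → r_3 = 1.2941
beam 4: φ=45°, α=30°
  dir = (cos 30°, sin 30°) = (0.8660, 0.5000); from cell (5,3)
  next x-line at t=0.2887, next y-line at t=1.6800; Δt_x=1.1547, Δt_y=2.0000
    x: enter (6,3) at t=0.2887
    x: enter (7,3) at t=1.4434 ← occupied
  → r_4 = 1.4434
beam 5: φ=90°, α=75°
  dir = (cos 75°, sin 75°) = (0.2588, 0.9659); from cell (5,3)
  next x-line at t=0.9659, next y-line at t=0.8696; Δt_x=3.8637, Δt_y=1.0353
    y: enter (5,4) at t=0.8696
    x: enter (6,4) at t=0.9659
    y: enter (6,5) at t=1.9049
    y: enter (6,6) at t=2.9402 ← occupied
  → r_5 = 2.9402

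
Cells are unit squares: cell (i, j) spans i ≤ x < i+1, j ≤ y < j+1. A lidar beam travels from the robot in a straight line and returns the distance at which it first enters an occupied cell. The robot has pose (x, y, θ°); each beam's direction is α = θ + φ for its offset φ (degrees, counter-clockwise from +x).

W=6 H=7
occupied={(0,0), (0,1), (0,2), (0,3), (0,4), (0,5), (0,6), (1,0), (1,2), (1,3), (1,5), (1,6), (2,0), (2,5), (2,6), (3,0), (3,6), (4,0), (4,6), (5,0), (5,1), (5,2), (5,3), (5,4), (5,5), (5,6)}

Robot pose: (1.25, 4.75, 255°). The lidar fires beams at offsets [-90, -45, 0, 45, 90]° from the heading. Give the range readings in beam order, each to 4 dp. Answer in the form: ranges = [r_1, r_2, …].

ranges = [0.2588, 0.2887, 0.7765, 0.8660, 3.8823]

beam 1: φ=-90°, α=165°
  direction (-0.9659, 0.2588); cell (1,4); t to first gridline: x 0.2588, y 0.9659 (then +1.0353 / +3.8637)
    (0,4) via x @ 0.2588  # hit
  → r_1 = 0.2588
beam 2: φ=-45°, α=210°
  direction (-0.8660, -0.5000); cell (1,4); t to first gridline: x 0.2887, y 1.5000 (then +1.1547 / +2.0000)
    (0,4) via x @ 0.2887  # hit
  → r_2 = 0.2887
beam 3: φ=0°, α=255°
  direction (-0.2588, -0.9659); cell (1,4); t to first gridline: x 0.9659, y 0.7765 (then +3.8637 / +1.0353)
    (1,3) via y @ 0.7765  # hit
  → r_3 = 0.7765
beam 4: φ=45°, α=300°
  direction (0.5000, -0.8660); cell (1,4); t to first gridline: x 1.5000, y 0.8660 (then +2.0000 / +1.1547)
    (1,3) via y @ 0.8660  # hit
  → r_4 = 0.8660
beam 5: φ=90°, α=345°
  direction (0.9659, -0.2588); cell (1,4); t to first gridline: x 0.7765, y 2.8978 (then +1.0353 / +3.8637)
    (2,4) via x @ 0.7765
    (3,4) via x @ 1.8117
    (4,4) via x @ 2.8470
    (4,3) via y @ 2.8978
    (5,3) via x @ 3.8823  # hit
  → r_5 = 3.8823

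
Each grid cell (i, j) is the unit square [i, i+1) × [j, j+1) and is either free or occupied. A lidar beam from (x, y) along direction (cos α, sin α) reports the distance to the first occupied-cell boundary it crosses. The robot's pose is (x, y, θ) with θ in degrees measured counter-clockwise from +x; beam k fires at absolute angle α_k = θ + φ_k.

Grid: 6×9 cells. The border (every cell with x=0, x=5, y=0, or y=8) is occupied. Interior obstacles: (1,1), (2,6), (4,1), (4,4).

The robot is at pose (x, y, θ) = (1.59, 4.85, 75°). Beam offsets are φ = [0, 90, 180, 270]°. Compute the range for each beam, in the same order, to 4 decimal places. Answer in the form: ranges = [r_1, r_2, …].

beam 1: φ=0°, α=75°
  direction (0.2588, 0.9659); cell (1,4); t to first gridline: x 1.5841, y 0.1553 (then +3.8637 / +1.0353)
    (1,5) via y @ 0.1553
    (1,6) via y @ 1.1906
    (2,6) via x @ 1.5841  # hit
  → r_1 = 1.5841
beam 2: φ=90°, α=165°
  direction (-0.9659, 0.2588); cell (1,4); t to first gridline: x 0.6108, y 0.5796 (then +1.0353 / +3.8637)
    (1,5) via y @ 0.5796
    (0,5) via x @ 0.6108  # hit
  → r_2 = 0.6108
beam 3: φ=180°, α=255°
  direction (-0.2588, -0.9659); cell (1,4); t to first gridline: x 2.2796, y 0.8800 (then +3.8637 / +1.0353)
    (1,3) via y @ 0.8800
    (1,2) via y @ 1.9153
    (0,2) via x @ 2.2796  # hit
  → r_3 = 2.2796
beam 4: φ=270°, α=345°
  direction (0.9659, -0.2588); cell (1,4); t to first gridline: x 0.4245, y 3.2841 (then +1.0353 / +3.8637)
    (2,4) via x @ 0.4245
    (3,4) via x @ 1.4597
    (4,4) via x @ 2.4950  # hit
  → r_4 = 2.4950

ranges = [1.5841, 0.6108, 2.2796, 2.4950]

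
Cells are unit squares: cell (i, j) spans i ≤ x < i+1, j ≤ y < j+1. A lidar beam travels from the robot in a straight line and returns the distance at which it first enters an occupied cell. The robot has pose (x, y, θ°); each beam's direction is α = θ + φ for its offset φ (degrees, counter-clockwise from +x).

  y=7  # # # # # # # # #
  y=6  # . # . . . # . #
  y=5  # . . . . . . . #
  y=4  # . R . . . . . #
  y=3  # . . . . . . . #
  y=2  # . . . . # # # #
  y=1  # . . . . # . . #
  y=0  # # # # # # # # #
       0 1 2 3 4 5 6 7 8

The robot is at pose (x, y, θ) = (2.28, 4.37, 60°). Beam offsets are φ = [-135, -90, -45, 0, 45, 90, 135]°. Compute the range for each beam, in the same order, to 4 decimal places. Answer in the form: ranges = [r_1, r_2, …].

ranges = [3.4889, 3.1408, 5.9218, 3.0369, 2.7228, 1.4780, 1.3252]

beam 1: φ=-135°, α=285°
  dir = (cos 285°, sin 285°) = (0.2588, -0.9659); from cell (2,4)
  next x-line at t=2.7819, next y-line at t=0.3831; Δt_x=3.8637, Δt_y=1.0353
    y: enter (2,3) at t=0.3831
    y: enter (2,2) at t=1.4183
    y: enter (2,1) at t=2.4536
    x: enter (3,1) at t=2.7819
    y: enter (3,0) at t=3.4889 ← occupied
  → r_1 = 3.4889
beam 2: φ=-90°, α=330°
  dir = (cos 330°, sin 330°) = (0.8660, -0.5000); from cell (2,4)
  next x-line at t=0.8314, next y-line at t=0.7400; Δt_x=1.1547, Δt_y=2.0000
    y: enter (2,3) at t=0.7400
    x: enter (3,3) at t=0.8314
    x: enter (4,3) at t=1.9861
    y: enter (4,2) at t=2.7400
    x: enter (5,2) at t=3.1408 ← occupied
  → r_2 = 3.1408
beam 3: φ=-45°, α=15°
  dir = (cos 15°, sin 15°) = (0.9659, 0.2588); from cell (2,4)
  next x-line at t=0.7454, next y-line at t=2.4341; Δt_x=1.0353, Δt_y=3.8637
    x: enter (3,4) at t=0.7454
    x: enter (4,4) at t=1.7807
    y: enter (4,5) at t=2.4341
    x: enter (5,5) at t=2.8160
    x: enter (6,5) at t=3.8512
    x: enter (7,5) at t=4.8865
    x: enter (8,5) at t=5.9218 ← occupied
  → r_3 = 5.9218
beam 4: φ=0°, α=60°
  dir = (cos 60°, sin 60°) = (0.5000, 0.8660); from cell (2,4)
  next x-line at t=1.4400, next y-line at t=0.7275; Δt_x=2.0000, Δt_y=1.1547
    y: enter (2,5) at t=0.7275
    x: enter (3,5) at t=1.4400
    y: enter (3,6) at t=1.8822
    y: enter (3,7) at t=3.0369 ← occupied
  → r_4 = 3.0369
beam 5: φ=45°, α=105°
  dir = (cos 105°, sin 105°) = (-0.2588, 0.9659); from cell (2,4)
  next x-line at t=1.0818, next y-line at t=0.6522; Δt_x=3.8637, Δt_y=1.0353
    y: enter (2,5) at t=0.6522
    x: enter (1,5) at t=1.0818
    y: enter (1,6) at t=1.6875
    y: enter (1,7) at t=2.7228 ← occupied
  → r_5 = 2.7228
beam 6: φ=90°, α=150°
  dir = (cos 150°, sin 150°) = (-0.8660, 0.5000); from cell (2,4)
  next x-line at t=0.3233, next y-line at t=1.2600; Δt_x=1.1547, Δt_y=2.0000
    x: enter (1,4) at t=0.3233
    y: enter (1,5) at t=1.2600
    x: enter (0,5) at t=1.4780 ← occupied
  → r_6 = 1.4780
beam 7: φ=135°, α=195°
  dir = (cos 195°, sin 195°) = (-0.9659, -0.2588); from cell (2,4)
  next x-line at t=0.2899, next y-line at t=1.4296; Δt_x=1.0353, Δt_y=3.8637
    x: enter (1,4) at t=0.2899
    x: enter (0,4) at t=1.3252 ← occupied
  → r_7 = 1.3252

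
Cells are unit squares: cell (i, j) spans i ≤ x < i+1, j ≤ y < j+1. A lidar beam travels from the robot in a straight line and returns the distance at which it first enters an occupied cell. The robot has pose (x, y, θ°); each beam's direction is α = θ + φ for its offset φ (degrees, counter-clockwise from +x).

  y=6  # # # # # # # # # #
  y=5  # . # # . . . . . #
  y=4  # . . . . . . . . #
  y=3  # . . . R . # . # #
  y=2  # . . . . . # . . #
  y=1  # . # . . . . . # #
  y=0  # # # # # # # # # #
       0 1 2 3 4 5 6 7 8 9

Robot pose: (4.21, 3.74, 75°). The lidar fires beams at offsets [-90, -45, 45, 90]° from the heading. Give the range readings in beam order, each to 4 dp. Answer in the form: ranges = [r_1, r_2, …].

beam 1: φ=-90°, α=345°
  dir = (cos 345°, sin 345°) = (0.9659, -0.2588); from cell (4,3)
  next x-line at t=0.8179, next y-line at t=2.8591; Δt_x=1.0353, Δt_y=3.8637
    x: enter (5,3) at t=0.8179
    x: enter (6,3) at t=1.8531 ← occupied
  → r_1 = 1.8531
beam 2: φ=-45°, α=30°
  dir = (cos 30°, sin 30°) = (0.8660, 0.5000); from cell (4,3)
  next x-line at t=0.9122, next y-line at t=0.5200; Δt_x=1.1547, Δt_y=2.0000
    y: enter (4,4) at t=0.5200
    x: enter (5,4) at t=0.9122
    x: enter (6,4) at t=2.0669
    y: enter (6,5) at t=2.5200
    x: enter (7,5) at t=3.2216
    x: enter (8,5) at t=4.3763
    y: enter (8,6) at t=4.5200 ← occupied
  → r_2 = 4.5200
beam 3: φ=45°, α=120°
  dir = (cos 120°, sin 120°) = (-0.5000, 0.8660); from cell (4,3)
  next x-line at t=0.4200, next y-line at t=0.3002; Δt_x=2.0000, Δt_y=1.1547
    y: enter (4,4) at t=0.3002
    x: enter (3,4) at t=0.4200
    y: enter (3,5) at t=1.4549 ← occupied
  → r_3 = 1.4549
beam 4: φ=90°, α=165°
  dir = (cos 165°, sin 165°) = (-0.9659, 0.2588); from cell (4,3)
  next x-line at t=0.2174, next y-line at t=1.0046; Δt_x=1.0353, Δt_y=3.8637
    x: enter (3,3) at t=0.2174
    y: enter (3,4) at t=1.0046
    x: enter (2,4) at t=1.2527
    x: enter (1,4) at t=2.2880
    x: enter (0,4) at t=3.3232 ← occupied
  → r_4 = 3.3232

ranges = [1.8531, 4.5200, 1.4549, 3.3232]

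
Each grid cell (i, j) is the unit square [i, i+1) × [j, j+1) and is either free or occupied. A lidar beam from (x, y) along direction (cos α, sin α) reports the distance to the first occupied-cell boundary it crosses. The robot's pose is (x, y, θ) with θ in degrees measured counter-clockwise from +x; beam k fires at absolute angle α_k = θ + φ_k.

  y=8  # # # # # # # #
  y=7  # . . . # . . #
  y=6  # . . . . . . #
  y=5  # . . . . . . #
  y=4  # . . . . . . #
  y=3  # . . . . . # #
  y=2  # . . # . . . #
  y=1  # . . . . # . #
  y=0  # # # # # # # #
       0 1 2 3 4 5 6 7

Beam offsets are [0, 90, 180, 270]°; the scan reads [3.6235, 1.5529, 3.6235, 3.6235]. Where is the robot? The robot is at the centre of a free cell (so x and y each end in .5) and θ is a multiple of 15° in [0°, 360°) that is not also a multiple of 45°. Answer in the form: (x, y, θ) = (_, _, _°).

The pose lattice has 38·16 = 608 candidates. Test each by forward raycasting.
  (4.5, 3.5, 30°): beam 1 = 2.8868 ≠ 3.6235 ✗
  (6.5, 6.5, 30°): beam 1 = 0.5774 ≠ 3.6235 ✗
  (2.5, 6.5, 30°): beam 1 = 1.7321 ≠ 3.6235 ✗
  (6.5, 6.5, 210°): beam 1 = 6.3509 ≠ 3.6235 ✗
  …
  (2.5, 4.5, 75°): r_1=3.6235, r_2=1.5529, r_3=3.6235, r_4=3.6235 — all match ✓
Only this pose fits every beam.

(x, y, θ) = (2.5, 4.5, 75°)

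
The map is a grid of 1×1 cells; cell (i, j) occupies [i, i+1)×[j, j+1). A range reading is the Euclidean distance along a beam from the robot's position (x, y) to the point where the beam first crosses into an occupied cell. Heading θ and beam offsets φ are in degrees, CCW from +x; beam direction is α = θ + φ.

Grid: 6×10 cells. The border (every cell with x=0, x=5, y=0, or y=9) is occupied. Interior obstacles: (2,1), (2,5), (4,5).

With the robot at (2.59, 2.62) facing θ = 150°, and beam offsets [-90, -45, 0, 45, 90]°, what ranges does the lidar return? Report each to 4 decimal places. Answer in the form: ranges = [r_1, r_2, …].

beam 1: φ=-90°, α=60°
  dir = (cos 60°, sin 60°) = (0.5000, 0.8660); from cell (2,2)
  next x-line at t=0.8200, next y-line at t=0.4388; Δt_x=2.0000, Δt_y=1.1547
    y: enter (2,3) at t=0.4388
    x: enter (3,3) at t=0.8200
    y: enter (3,4) at t=1.5935
    y: enter (3,5) at t=2.7482
    x: enter (4,5) at t=2.8200 ← occupied
  → r_1 = 2.8200
beam 2: φ=-45°, α=105°
  dir = (cos 105°, sin 105°) = (-0.2588, 0.9659); from cell (2,2)
  next x-line at t=2.2796, next y-line at t=0.3934; Δt_x=3.8637, Δt_y=1.0353
    y: enter (2,3) at t=0.3934
    y: enter (2,4) at t=1.4287
    x: enter (1,4) at t=2.2796
    y: enter (1,5) at t=2.4640
    y: enter (1,6) at t=3.4992
    y: enter (1,7) at t=4.5345
    y: enter (1,8) at t=5.5698
    x: enter (0,8) at t=6.1433 ← occupied
  → r_2 = 6.1433
beam 3: φ=0°, α=150°
  dir = (cos 150°, sin 150°) = (-0.8660, 0.5000); from cell (2,2)
  next x-line at t=0.6813, next y-line at t=0.7600; Δt_x=1.1547, Δt_y=2.0000
    x: enter (1,2) at t=0.6813
    y: enter (1,3) at t=0.7600
    x: enter (0,3) at t=1.8360 ← occupied
  → r_3 = 1.8360
beam 4: φ=45°, α=195°
  dir = (cos 195°, sin 195°) = (-0.9659, -0.2588); from cell (2,2)
  next x-line at t=0.6108, next y-line at t=2.3955; Δt_x=1.0353, Δt_y=3.8637
    x: enter (1,2) at t=0.6108
    x: enter (0,2) at t=1.6461 ← occupied
  → r_4 = 1.6461
beam 5: φ=90°, α=240°
  dir = (cos 240°, sin 240°) = (-0.5000, -0.8660); from cell (2,2)
  next x-line at t=1.1800, next y-line at t=0.7159; Δt_x=2.0000, Δt_y=1.1547
    y: enter (2,1) at t=0.7159 ← occupied
  → r_5 = 0.7159

ranges = [2.8200, 6.1433, 1.8360, 1.6461, 0.7159]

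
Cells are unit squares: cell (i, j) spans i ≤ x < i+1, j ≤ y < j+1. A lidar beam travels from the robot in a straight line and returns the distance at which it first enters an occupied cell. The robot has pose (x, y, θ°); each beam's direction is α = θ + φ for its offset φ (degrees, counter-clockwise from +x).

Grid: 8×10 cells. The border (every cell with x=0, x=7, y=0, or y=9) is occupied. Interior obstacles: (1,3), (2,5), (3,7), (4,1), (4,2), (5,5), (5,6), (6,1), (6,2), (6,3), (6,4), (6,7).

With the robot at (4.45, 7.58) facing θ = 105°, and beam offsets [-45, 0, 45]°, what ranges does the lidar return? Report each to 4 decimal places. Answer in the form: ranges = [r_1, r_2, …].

beam 1: φ=-45°, α=60°
  direction (0.5000, 0.8660); cell (4,7); t to first gridline: x 1.1000, y 0.4850 (then +2.0000 / +1.1547)
    (4,8) via y @ 0.4850
    (5,8) via x @ 1.1000
    (5,9) via y @ 1.6397  # hit
  → r_1 = 1.6397
beam 2: φ=0°, α=105°
  direction (-0.2588, 0.9659); cell (4,7); t to first gridline: x 1.7387, y 0.4348 (then +3.8637 / +1.0353)
    (4,8) via y @ 0.4348
    (4,9) via y @ 1.4701  # hit
  → r_2 = 1.4701
beam 3: φ=45°, α=150°
  direction (-0.8660, 0.5000); cell (4,7); t to first gridline: x 0.5196, y 0.8400 (then +1.1547 / +2.0000)
    (3,7) via x @ 0.5196  # hit
  → r_3 = 0.5196

ranges = [1.6397, 1.4701, 0.5196]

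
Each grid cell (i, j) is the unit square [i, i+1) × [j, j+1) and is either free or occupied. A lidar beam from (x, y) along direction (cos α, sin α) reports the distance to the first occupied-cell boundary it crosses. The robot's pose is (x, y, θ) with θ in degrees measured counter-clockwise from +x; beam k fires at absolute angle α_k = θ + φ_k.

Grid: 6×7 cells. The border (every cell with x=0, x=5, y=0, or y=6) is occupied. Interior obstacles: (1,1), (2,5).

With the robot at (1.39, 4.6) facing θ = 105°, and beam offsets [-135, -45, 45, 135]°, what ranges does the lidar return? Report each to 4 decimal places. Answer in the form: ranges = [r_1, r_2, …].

beam 1: φ=-135°, α=330°
  direction (0.8660, -0.5000); cell (1,4); t to first gridline: x 0.7044, y 1.2000 (then +1.1547 / +2.0000)
    (2,4) via x @ 0.7044
    (2,3) via y @ 1.2000
    (3,3) via x @ 1.8591
    (4,3) via x @ 3.0138
    (4,2) via y @ 3.2000
    (5,2) via x @ 4.1685  # hit
  → r_1 = 4.1685
beam 2: φ=-45°, α=60°
  direction (0.5000, 0.8660); cell (1,4); t to first gridline: x 1.2200, y 0.4619 (then +2.0000 / +1.1547)
    (1,5) via y @ 0.4619
    (2,5) via x @ 1.2200  # hit
  → r_2 = 1.2200
beam 3: φ=45°, α=150°
  direction (-0.8660, 0.5000); cell (1,4); t to first gridline: x 0.4503, y 0.8000 (then +1.1547 / +2.0000)
    (0,4) via x @ 0.4503  # hit
  → r_3 = 0.4503
beam 4: φ=135°, α=240°
  direction (-0.5000, -0.8660); cell (1,4); t to first gridline: x 0.7800, y 0.6928 (then +2.0000 / +1.1547)
    (1,3) via y @ 0.6928
    (0,3) via x @ 0.7800  # hit
  → r_4 = 0.7800

ranges = [4.1685, 1.2200, 0.4503, 0.7800]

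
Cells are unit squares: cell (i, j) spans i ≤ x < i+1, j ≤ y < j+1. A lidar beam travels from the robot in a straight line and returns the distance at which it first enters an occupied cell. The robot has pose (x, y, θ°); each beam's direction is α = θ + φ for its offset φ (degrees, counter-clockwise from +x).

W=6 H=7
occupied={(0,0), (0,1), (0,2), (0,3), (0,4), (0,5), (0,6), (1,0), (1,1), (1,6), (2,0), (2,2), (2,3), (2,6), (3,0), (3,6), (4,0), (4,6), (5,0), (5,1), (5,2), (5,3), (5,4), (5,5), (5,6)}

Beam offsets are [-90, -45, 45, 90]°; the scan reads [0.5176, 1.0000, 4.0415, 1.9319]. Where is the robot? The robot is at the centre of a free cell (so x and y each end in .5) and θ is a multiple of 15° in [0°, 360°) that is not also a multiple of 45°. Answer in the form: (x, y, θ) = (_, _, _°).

(x, y, θ) = (1.5, 5.5, 285°)

Candidates: 17 free-cell centres × 16 headings = 272 poses. Raycast each; keep the one whose scan matches to 4 dp.
  (1.5, 2.5, 330°): beam 1 = 0.5774 ≠ 0.5176 ✗
  (4.5, 3.5, 75°): beam 2 = 0.5774 ≠ 1.0000 ✗
  (3.5, 1.5, 30°): beam 1 = 0.5774 ≠ 0.5176 ✗
  …
  (1.5, 5.5, 285°): r_1=0.5176, r_2=1.0000, r_3=4.0415, r_4=1.9319 — all match ✓
Unique over the lattice → pose = (1.5, 5.5, 285°).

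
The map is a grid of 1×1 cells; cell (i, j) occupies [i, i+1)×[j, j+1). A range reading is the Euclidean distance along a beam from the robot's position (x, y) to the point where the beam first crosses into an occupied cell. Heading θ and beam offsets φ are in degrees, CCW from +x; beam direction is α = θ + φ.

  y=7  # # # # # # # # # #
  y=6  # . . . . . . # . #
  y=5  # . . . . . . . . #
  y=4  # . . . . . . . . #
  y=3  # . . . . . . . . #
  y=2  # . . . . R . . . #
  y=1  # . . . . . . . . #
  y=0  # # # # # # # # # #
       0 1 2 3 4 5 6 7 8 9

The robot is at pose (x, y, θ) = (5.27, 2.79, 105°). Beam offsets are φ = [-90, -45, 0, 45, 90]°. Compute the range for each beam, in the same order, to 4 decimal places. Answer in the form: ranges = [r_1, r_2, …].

ranges = [3.8616, 3.7066, 4.3585, 4.9306, 4.4206]

beam 1: φ=-90°, α=15°
  dir = (cos 15°, sin 15°) = (0.9659, 0.2588); from cell (5,2)
  next x-line at t=0.7558, next y-line at t=0.8114; Δt_x=1.0353, Δt_y=3.8637
    x: enter (6,2) at t=0.7558
    y: enter (6,3) at t=0.8114
    x: enter (7,3) at t=1.7910
    x: enter (8,3) at t=2.8263
    x: enter (9,3) at t=3.8616 ← occupied
  → r_1 = 3.8616
beam 2: φ=-45°, α=60°
  dir = (cos 60°, sin 60°) = (0.5000, 0.8660); from cell (5,2)
  next x-line at t=1.4600, next y-line at t=0.2425; Δt_x=2.0000, Δt_y=1.1547
    y: enter (5,3) at t=0.2425
    y: enter (5,4) at t=1.3972
    x: enter (6,4) at t=1.4600
    y: enter (6,5) at t=2.5519
    x: enter (7,5) at t=3.4600
    y: enter (7,6) at t=3.7066 ← occupied
  → r_2 = 3.7066
beam 3: φ=0°, α=105°
  dir = (cos 105°, sin 105°) = (-0.2588, 0.9659); from cell (5,2)
  next x-line at t=1.0432, next y-line at t=0.2174; Δt_x=3.8637, Δt_y=1.0353
    y: enter (5,3) at t=0.2174
    x: enter (4,3) at t=1.0432
    y: enter (4,4) at t=1.2527
    y: enter (4,5) at t=2.2880
    y: enter (4,6) at t=3.3232
    y: enter (4,7) at t=4.3585 ← occupied
  → r_3 = 4.3585
beam 4: φ=45°, α=150°
  dir = (cos 150°, sin 150°) = (-0.8660, 0.5000); from cell (5,2)
  next x-line at t=0.3118, next y-line at t=0.4200; Δt_x=1.1547, Δt_y=2.0000
    x: enter (4,2) at t=0.3118
    y: enter (4,3) at t=0.4200
    x: enter (3,3) at t=1.4665
    y: enter (3,4) at t=2.4200
    x: enter (2,4) at t=2.6212
    x: enter (1,4) at t=3.7759
    y: enter (1,5) at t=4.4200
    x: enter (0,5) at t=4.9306 ← occupied
  → r_4 = 4.9306
beam 5: φ=90°, α=195°
  dir = (cos 195°, sin 195°) = (-0.9659, -0.2588); from cell (5,2)
  next x-line at t=0.2795, next y-line at t=3.0523; Δt_x=1.0353, Δt_y=3.8637
    x: enter (4,2) at t=0.2795
    x: enter (3,2) at t=1.3148
    x: enter (2,2) at t=2.3501
    y: enter (2,1) at t=3.0523
    x: enter (1,1) at t=3.3854
    x: enter (0,1) at t=4.4206 ← occupied
  → r_5 = 4.4206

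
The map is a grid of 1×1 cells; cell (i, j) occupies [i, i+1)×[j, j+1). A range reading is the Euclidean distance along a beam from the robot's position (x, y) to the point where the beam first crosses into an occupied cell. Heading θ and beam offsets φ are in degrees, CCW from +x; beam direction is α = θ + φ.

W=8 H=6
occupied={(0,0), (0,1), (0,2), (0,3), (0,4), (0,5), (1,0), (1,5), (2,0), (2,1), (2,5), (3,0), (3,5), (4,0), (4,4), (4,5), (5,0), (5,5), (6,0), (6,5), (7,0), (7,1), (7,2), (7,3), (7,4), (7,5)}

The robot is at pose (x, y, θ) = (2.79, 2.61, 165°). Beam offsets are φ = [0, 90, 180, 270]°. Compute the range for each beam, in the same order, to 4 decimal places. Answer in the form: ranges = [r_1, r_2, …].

beam 1: φ=0°, α=165°
  d=(-0.9659,0.2588)  start (2,2)  tX=0.8179 tY=1.5068  stride 1/|dx|=1.0353 1/|dy|=3.8637
    cross x-line → (1,2), t=0.8179
    cross y-line → (1,3), t=1.5068
    cross x-line → (0,3), t=1.8531 (wall)
  → r_1 = 1.8531
beam 2: φ=90°, α=255°
  d=(-0.2588,-0.9659)  start (2,2)  tX=3.0523 tY=0.6315  stride 1/|dx|=3.8637 1/|dy|=1.0353
    cross y-line → (2,1), t=0.6315 (wall)
  → r_2 = 0.6315
beam 3: φ=180°, α=345°
  d=(0.9659,-0.2588)  start (2,2)  tX=0.2174 tY=2.3569  stride 1/|dx|=1.0353 1/|dy|=3.8637
    cross x-line → (3,2), t=0.2174
    cross x-line → (4,2), t=1.2527
    cross x-line → (5,2), t=2.2880
    cross y-line → (5,1), t=2.3569
    cross x-line → (6,1), t=3.3232
    cross x-line → (7,1), t=4.3585 (wall)
  → r_3 = 4.3585
beam 4: φ=270°, α=75°
  d=(0.2588,0.9659)  start (2,2)  tX=0.8114 tY=0.4038  stride 1/|dx|=3.8637 1/|dy|=1.0353
    cross y-line → (2,3), t=0.4038
    cross x-line → (3,3), t=0.8114
    cross y-line → (3,4), t=1.4390
    cross y-line → (3,5), t=2.4743 (wall)
  → r_4 = 2.4743

ranges = [1.8531, 0.6315, 4.3585, 2.4743]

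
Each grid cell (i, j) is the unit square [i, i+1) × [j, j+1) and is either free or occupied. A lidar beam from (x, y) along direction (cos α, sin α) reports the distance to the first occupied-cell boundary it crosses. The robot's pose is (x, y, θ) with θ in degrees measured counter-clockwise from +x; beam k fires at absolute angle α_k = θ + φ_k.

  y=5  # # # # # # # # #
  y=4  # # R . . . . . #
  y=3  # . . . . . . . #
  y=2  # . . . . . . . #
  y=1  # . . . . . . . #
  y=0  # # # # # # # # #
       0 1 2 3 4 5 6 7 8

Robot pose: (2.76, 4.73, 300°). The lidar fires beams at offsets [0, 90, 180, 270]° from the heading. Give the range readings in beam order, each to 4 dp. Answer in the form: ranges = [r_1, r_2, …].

beam 1: φ=0°, α=300°
  direction (0.5000, -0.8660); cell (2,4); t to first gridline: x 0.4800, y 0.8429 (then +2.0000 / +1.1547)
    (3,4) via x @ 0.4800
    (3,3) via y @ 0.8429
    (3,2) via y @ 1.9976
    (4,2) via x @ 2.4800
    (4,1) via y @ 3.1523
    (4,0) via y @ 4.3070  # hit
  → r_1 = 4.3070
beam 2: φ=90°, α=30°
  direction (0.8660, 0.5000); cell (2,4); t to first gridline: x 0.2771, y 0.5400 (then +1.1547 / +2.0000)
    (3,4) via x @ 0.2771
    (3,5) via y @ 0.5400  # hit
  → r_2 = 0.5400
beam 3: φ=180°, α=120°
  direction (-0.5000, 0.8660); cell (2,4); t to first gridline: x 1.5200, y 0.3118 (then +2.0000 / +1.1547)
    (2,5) via y @ 0.3118  # hit
  → r_3 = 0.3118
beam 4: φ=270°, α=210°
  direction (-0.8660, -0.5000); cell (2,4); t to first gridline: x 0.8776, y 1.4600 (then +1.1547 / +2.0000)
    (1,4) via x @ 0.8776  # hit
  → r_4 = 0.8776

ranges = [4.3070, 0.5400, 0.3118, 0.8776]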